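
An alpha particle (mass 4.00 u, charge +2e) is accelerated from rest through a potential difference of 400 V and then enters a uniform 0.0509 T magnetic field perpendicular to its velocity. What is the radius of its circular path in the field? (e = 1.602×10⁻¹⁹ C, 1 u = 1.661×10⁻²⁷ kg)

Acceleration: |q|V = ½mv² ⇒ v = √(2|q|V/m) = √(2·3.204×10⁻¹⁹·400/6.644×10⁻²⁷) ≈ 1.964×10⁵ m/s.
In the field: r = mv/(|q|B) = (6.644×10⁻²⁷)(1.964×10⁵)/((3.204×10⁻¹⁹)(0.0509)) ≈ 0.0800 m.

r ≈ 0.0800 m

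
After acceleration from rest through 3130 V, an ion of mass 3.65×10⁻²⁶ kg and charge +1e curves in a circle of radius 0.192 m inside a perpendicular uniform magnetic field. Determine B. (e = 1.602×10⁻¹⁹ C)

v = √(2|q|V/m) = √(2·1.602×10⁻¹⁹·3130/3.65×10⁻²⁶) ≈ 1.658×10⁵ m/s.
B = mv/(|q|r) = (3.65×10⁻²⁶)(1.658×10⁵)/((1.602×10⁻¹⁹)(0.192)) ≈ 0.197 T.

B ≈ 0.197 T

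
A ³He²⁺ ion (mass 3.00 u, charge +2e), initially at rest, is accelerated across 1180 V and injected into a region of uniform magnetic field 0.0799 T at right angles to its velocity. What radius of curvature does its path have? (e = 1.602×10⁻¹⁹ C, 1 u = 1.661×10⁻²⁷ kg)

r ≈ 0.0758 m

Acceleration: |q|V = ½mv² ⇒ v = √(2|q|V/m) = √(2·3.204×10⁻¹⁹·1180/4.983×10⁻²⁷) ≈ 3.895×10⁵ m/s.
In the field: r = mv/(|q|B) = (4.983×10⁻²⁷)(3.895×10⁵)/((3.204×10⁻¹⁹)(0.0799)) ≈ 0.0758 m.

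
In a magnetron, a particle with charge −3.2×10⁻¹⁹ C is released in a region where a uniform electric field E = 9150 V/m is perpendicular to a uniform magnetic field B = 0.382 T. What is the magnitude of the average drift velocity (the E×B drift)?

v_d ≈ 2.40×10⁴ m/s

The steady drift has the magnetic force balancing the electric force, so v_d = E/B.
v_d = 9150/0.382 = 2.40×10⁴ m/s.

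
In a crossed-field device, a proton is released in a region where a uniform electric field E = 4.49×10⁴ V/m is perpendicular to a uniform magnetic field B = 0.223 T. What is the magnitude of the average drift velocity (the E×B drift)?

In crossed fields the guiding centre drifts at v_d = |E×B|/B² = E/B, independent of charge and mass.
v_d = 4.49×10⁴/0.223 = 2.01×10⁵ m/s.

v_d ≈ 2.01×10⁵ m/s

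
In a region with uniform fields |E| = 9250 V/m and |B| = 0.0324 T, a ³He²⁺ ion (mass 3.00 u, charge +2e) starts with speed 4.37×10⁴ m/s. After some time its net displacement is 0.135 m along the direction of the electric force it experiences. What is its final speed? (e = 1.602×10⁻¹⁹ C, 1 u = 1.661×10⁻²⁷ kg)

v_f ≈ 4.03×10⁵ m/s

B does no work; ΔKE = |q|E d.
½mv_f² = ½mv₀² + |q|Ed = ½(4.983×10⁻²⁷)(4.37×10⁴)² + (3.204×10⁻¹⁹)(9250)(0.135) ≈ 4.758×10⁻¹⁸ J + 4.001×10⁻¹⁶ J ≈ 4.049×10⁻¹⁶ J.
v_f = √(2·4.049×10⁻¹⁶/4.983×10⁻²⁷) ≈ 4.03×10⁵ m/s.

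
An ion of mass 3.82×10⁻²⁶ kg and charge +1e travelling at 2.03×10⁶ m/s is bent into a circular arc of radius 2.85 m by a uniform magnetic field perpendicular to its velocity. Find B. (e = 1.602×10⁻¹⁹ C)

From |q|vB = mv²/r, B = mv/(|q|r).
B = (3.82×10⁻²⁶)(2.03×10⁶)/((1.602×10⁻¹⁹)(2.85)) ≈ 0.170 T.

B ≈ 0.170 T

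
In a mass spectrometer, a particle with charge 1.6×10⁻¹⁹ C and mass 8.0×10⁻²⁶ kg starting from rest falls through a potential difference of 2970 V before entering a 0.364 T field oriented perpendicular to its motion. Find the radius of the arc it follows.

r ≈ 0.150 m

Acceleration: |q|V = ½mv² ⇒ v = √(2|q|V/m) = √(2·1.6×10⁻¹⁹·2970/8.0×10⁻²⁶) ≈ 1.090×10⁵ m/s.
In the field: r = mv/(|q|B) = (8.0×10⁻²⁶)(1.090×10⁵)/((1.6×10⁻¹⁹)(0.364)) ≈ 0.150 m.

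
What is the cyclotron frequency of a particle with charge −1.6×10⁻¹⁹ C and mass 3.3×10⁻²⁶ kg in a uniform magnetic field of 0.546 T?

f ≈ 4.21×10⁵ Hz

f = |q|B/(2πm).
f = (1.6×10⁻¹⁹)(0.546)/(2π·3.3×10⁻²⁶) ≈ 4.21×10⁵ Hz.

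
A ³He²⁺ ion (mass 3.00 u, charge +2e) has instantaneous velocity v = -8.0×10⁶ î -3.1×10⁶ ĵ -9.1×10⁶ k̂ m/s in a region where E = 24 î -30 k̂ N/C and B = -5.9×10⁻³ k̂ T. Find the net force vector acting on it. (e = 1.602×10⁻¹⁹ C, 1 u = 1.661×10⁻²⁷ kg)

v×B = (1.83×10⁴, -4.72×10⁴, 0) N/C.
E + v×B = (1.83×10⁴, -4.72×10⁴, -30.0) N/C.
F = q(E + v×B) = (3.204×10⁻¹⁹ C)·(1.83×10⁴, -4.72×10⁴, -30.0) = (5.87×10⁻¹⁵, -1.51×10⁻¹⁴, -9.61×10⁻¹⁸) N.

F ≈ (5.87×10⁻¹⁵, -1.51×10⁻¹⁴, -9.61×10⁻¹⁸) N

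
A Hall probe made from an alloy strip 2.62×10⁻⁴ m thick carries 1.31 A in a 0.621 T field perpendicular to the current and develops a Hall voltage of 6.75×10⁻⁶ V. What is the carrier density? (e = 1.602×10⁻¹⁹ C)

n ≈ 2.87×10²⁷ m⁻³

From V_H = IB/(n e t), n = IB/(V_H e t).
n = (1.31)(0.621)/((6.75×10⁻⁶)(1.602×10⁻¹⁹)(2.62×10⁻⁴)) ≈ 2.87×10²⁷ m⁻³.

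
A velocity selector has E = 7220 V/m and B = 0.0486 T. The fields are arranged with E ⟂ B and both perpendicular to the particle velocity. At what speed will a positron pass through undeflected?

v = 1.49×10⁵ m/s

Zero net Lorentz force requires |qE| = |q v×B|, i.e. E = vB.
v = E/B = 7220/0.0486 = 1.49×10⁵ m/s.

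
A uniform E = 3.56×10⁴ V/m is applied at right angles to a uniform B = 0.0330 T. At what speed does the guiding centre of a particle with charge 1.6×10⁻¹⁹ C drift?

The steady drift has the magnetic force balancing the electric force, so v_d = E/B.
v_d = 3.56×10⁴/0.0330 = 1.08×10⁶ m/s.

v_d ≈ 1.08×10⁶ m/s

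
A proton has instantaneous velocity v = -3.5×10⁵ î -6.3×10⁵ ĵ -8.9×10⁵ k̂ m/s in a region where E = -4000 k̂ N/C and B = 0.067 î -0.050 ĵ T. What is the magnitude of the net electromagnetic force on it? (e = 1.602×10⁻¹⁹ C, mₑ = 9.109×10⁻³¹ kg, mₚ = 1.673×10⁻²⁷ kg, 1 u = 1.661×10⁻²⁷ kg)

|F| ≈ 1.49×10⁻¹⁴ N

v×B = (-4.45×10⁴, -5.96×10⁴, 5.97×10⁴) N/C.
E + v×B = (-4.45×10⁴, -5.96×10⁴, 5.57×10⁴) N/C.
F = q(E + v×B) = (1.602×10⁻¹⁹ C)·(-4.45×10⁴, -5.96×10⁴, 5.57×10⁴) = (-7.13×10⁻¹⁵, -9.55×10⁻¹⁵, 8.92×10⁻¹⁵) N.
|F| = 1.49×10⁻¹⁴ N.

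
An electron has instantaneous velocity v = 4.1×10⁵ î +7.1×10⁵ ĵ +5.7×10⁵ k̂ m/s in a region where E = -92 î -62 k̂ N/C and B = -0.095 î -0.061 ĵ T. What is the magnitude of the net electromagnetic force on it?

v×B = (3.48×10⁴, -5.42×10⁴, 4.24×10⁴) N/C.
E + v×B = (3.47×10⁴, -5.42×10⁴, 4.24×10⁴) N/C.
F = q(E + v×B) = (−1.602×10⁻¹⁹ C)·(3.47×10⁴, -5.42×10⁴, 4.24×10⁴) = (-5.56×10⁻¹⁵, 8.67×10⁻¹⁵, -6.79×10⁻¹⁵) N.
|F| = 1.23×10⁻¹⁴ N.

|F| ≈ 1.23×10⁻¹⁴ N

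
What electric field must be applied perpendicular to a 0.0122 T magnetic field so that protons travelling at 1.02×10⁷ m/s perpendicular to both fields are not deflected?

E = 1.24×10⁵ V/m

For straight-line motion qE = qvB, so E = vB.
E = 1.02×10⁷ × 0.0122 = 1.24×10⁵ V/m.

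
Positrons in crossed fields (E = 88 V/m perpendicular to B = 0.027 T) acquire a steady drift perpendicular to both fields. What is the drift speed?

v_d ≈ 3300 m/s

In crossed fields the guiding centre drifts at v_d = |E×B|/B² = E/B, independent of charge and mass.
v_d = 88/0.027 = 3300 m/s.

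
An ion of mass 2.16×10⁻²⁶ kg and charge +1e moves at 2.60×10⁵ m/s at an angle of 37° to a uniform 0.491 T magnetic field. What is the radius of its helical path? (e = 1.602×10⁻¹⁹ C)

v⊥ = v sinθ = 2.60×10⁵·sin37° ≈ 1.565×10⁵ m/s.
r = m v⊥/(|q|B) = (2.16×10⁻²⁶)(1.565×10⁵)/((1.602×10⁻¹⁹)(0.491)) ≈ 0.0430 m.

r ≈ 0.0430 m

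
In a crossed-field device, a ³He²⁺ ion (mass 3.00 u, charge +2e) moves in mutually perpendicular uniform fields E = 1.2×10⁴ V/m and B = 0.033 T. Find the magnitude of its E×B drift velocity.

v_d ≈ 3.6×10⁵ m/s

The E×B drift speed is v_d = E/B.
v_d = 1.2×10⁴/0.033 = 3.6×10⁵ m/s.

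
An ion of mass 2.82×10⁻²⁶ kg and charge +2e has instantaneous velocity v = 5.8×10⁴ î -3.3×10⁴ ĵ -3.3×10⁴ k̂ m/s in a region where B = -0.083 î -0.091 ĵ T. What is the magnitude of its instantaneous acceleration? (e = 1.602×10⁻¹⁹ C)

|a| ≈ 1.02×10¹¹ m/s²

v×B = (-3000, 2740, -8020) N/C.
F = q v×B = (3.204×10⁻¹⁹ C)·(-3000, 2740, -8020) = (-9.62×10⁻¹⁶, 8.78×10⁻¹⁶, -2.57×10⁻¹⁵) N.
|a| = |F|/m = 2.880×10⁻¹⁵/2.82×10⁻²⁶ ≈ 1.02×10¹¹ m/s².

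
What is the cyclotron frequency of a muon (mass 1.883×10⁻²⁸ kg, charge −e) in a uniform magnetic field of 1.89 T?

f = |q|B/(2πm).
f = (1.602×10⁻¹⁹)(1.89)/(2π·1.883×10⁻²⁸) ≈ 2.56×10⁸ Hz.

f ≈ 2.56×10⁸ Hz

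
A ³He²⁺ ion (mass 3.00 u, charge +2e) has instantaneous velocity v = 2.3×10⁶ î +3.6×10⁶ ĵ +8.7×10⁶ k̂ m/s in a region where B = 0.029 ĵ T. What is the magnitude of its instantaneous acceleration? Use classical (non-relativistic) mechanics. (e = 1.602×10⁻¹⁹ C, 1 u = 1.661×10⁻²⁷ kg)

v×B = (-2.52×10⁵, 0, 6.67×10⁴) N/C.
F = q v×B = (3.204×10⁻¹⁹ C)·(-2.52×10⁵, 0, 6.67×10⁴) = (-8.08×10⁻¹⁴, 0, 2.14×10⁻¹⁴) N.
|a| = |F|/m = 8.361×10⁻¹⁴/4.983×10⁻²⁷ ≈ 1.68×10¹³ m/s².

|a| ≈ 1.68×10¹³ m/s²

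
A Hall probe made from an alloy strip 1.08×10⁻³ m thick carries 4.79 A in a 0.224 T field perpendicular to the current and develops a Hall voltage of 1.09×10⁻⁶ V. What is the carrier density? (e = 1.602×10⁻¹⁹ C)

n ≈ 5.69×10²⁷ m⁻³

From V_H = IB/(n e t), n = IB/(V_H e t).
n = (4.79)(0.224)/((1.09×10⁻⁶)(1.602×10⁻¹⁹)(1.08×10⁻³)) ≈ 5.69×10²⁷ m⁻³.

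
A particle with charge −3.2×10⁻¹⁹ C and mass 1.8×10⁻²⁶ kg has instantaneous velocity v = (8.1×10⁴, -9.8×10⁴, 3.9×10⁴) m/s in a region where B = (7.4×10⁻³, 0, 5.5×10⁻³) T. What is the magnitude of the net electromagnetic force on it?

|F| ≈ 2.93×10⁻¹⁶ N

v×B = (-539, -157, 725) N/C.
F = q v×B = (−3.2×10⁻¹⁹ C)·(-539, -157, 725) = (1.72×10⁻¹⁶, 5.02×10⁻¹⁷, -2.32×10⁻¹⁶) N.
|F| = 2.93×10⁻¹⁶ N.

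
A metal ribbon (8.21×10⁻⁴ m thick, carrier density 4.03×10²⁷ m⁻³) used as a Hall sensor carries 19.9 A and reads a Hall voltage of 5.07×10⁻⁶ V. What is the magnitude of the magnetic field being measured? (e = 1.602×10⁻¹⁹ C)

From V_H = IB/(n e t), B = V_H n e t / I.
B = (5.07×10⁻⁶)(4.03×10²⁷)(1.602×10⁻¹⁹)(8.21×10⁻⁴)/19.9 ≈ 0.135 T.

B ≈ 0.135 T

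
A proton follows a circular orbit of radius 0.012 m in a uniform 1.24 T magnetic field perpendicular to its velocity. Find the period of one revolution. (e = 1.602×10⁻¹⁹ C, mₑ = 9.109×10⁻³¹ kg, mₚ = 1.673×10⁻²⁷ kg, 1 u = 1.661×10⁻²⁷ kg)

The cyclotron period depends only on m, q, B: T = 2πm/(|q|B).
T = 2π(1.673×10⁻²⁷)/((1.602×10⁻¹⁹)(1.24)) ≈ 5.29×10⁻⁸ s.

T ≈ 5.29×10⁻⁸ s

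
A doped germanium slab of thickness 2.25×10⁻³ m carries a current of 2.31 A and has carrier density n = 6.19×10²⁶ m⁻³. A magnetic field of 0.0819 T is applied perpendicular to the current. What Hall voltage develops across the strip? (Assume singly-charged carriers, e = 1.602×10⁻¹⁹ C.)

V_H = IB/(n e t).
V_H = (2.31)(0.0819)/((6.19×10²⁶)(1.602×10⁻¹⁹)(2.25×10⁻³)) ≈ 8.48×10⁻⁷ V.

V_H ≈ 8.48×10⁻⁷ V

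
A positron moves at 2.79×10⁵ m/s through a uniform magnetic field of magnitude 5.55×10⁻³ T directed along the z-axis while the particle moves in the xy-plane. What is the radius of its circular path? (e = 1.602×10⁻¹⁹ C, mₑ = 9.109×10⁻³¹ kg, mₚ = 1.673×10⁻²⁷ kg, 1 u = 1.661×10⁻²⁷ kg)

The magnetic force provides the centripetal force: |q|vB = mv²/r.
r = mv/(|q|B) = (9.109×10⁻³¹)(2.79×10⁵)/((1.602×10⁻¹⁹)(5.55×10⁻³)) ≈ 2.86×10⁻⁴ m.

r ≈ 2.86×10⁻⁴ m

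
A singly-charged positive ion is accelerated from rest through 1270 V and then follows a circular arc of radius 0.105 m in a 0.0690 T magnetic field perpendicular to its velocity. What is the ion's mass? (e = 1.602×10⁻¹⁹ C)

m ≈ 3.31×10⁻²⁷ kg

Combine |q|V = ½mv² and r = mv/(|q|B): eliminate v to get m = qB²r²/(2V).
m = (1.602×10⁻¹⁹)(0.0690)²(0.105)²/(2·1270) ≈ 3.31×10⁻²⁷ kg.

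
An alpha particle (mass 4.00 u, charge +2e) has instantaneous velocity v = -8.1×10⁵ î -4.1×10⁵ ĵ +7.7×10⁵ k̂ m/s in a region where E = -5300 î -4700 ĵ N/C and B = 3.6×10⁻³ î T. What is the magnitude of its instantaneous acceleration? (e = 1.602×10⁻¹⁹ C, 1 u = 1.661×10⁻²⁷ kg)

v×B = (0, 2770, 1480) N/C.
E + v×B = (-5300, -1930, 1480) N/C.
F = q(E + v×B) = (3.204×10⁻¹⁹ C)·(-5300, -1930, 1480) = (-1.70×10⁻¹⁵, -6.18×10⁻¹⁶, 4.73×10⁻¹⁶) N.
|a| = |F|/m = 1.868×10⁻¹⁵/6.644×10⁻²⁷ ≈ 2.81×10¹¹ m/s².

|a| ≈ 2.81×10¹¹ m/s²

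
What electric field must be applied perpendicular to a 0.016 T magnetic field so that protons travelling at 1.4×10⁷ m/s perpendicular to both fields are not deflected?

E = 2.2×10⁵ V/m

For straight-line motion qE = qvB, so E = vB.
E = 1.4×10⁷ × 0.016 = 2.2×10⁵ V/m.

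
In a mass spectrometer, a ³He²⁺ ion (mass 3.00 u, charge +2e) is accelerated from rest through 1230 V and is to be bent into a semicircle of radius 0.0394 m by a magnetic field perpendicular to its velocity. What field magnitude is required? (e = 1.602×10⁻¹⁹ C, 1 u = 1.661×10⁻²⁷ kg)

v = √(2|q|V/m) = √(2·3.204×10⁻¹⁹·1230/4.983×10⁻²⁷) ≈ 3.977×10⁵ m/s.
B = mv/(|q|r) = (4.983×10⁻²⁷)(3.977×10⁵)/((3.204×10⁻¹⁹)(0.0394)) ≈ 0.157 T.

B ≈ 0.157 T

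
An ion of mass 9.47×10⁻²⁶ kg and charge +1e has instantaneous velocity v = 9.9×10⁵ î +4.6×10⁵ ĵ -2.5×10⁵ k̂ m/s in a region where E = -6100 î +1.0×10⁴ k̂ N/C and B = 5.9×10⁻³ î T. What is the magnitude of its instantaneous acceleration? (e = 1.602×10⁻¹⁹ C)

|a| ≈ 1.63×10¹⁰ m/s²

v×B = (0, -1480, -2710) N/C.
E + v×B = (-6100, -1480, 7290) N/C.
F = q(E + v×B) = (1.602×10⁻¹⁹ C)·(-6100, -1480, 7290) = (-9.77×10⁻¹⁶, -2.36×10⁻¹⁶, 1.17×10⁻¹⁵) N.
|a| = |F|/m = 1.541×10⁻¹⁵/9.47×10⁻²⁶ ≈ 1.63×10¹⁰ m/s².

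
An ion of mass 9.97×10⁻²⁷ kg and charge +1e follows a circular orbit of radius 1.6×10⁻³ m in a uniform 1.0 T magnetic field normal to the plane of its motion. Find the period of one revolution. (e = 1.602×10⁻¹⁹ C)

The cyclotron period depends only on m, q, B: T = 2πm/(|q|B).
T = 2π(9.97×10⁻²⁷)/((1.602×10⁻¹⁹)(1.0)) ≈ 3.9×10⁻⁷ s.

T ≈ 3.9×10⁻⁷ s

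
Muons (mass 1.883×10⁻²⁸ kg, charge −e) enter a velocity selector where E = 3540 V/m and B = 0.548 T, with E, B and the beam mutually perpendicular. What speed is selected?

v = 6460 m/s

Straight-line motion ⇒ electric and magnetic forces cancel, so E = vB.
v = E/B = 3540/0.548 = 6460 m/s.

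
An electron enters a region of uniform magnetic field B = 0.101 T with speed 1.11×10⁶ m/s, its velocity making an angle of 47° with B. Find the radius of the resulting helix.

v⊥ = v sinθ = 1.11×10⁶·sin47° ≈ 8.118×10⁵ m/s.
r = m v⊥/(|q|B) = (9.109×10⁻³¹)(8.118×10⁵)/((1.602×10⁻¹⁹)(0.101)) ≈ 4.57×10⁻⁵ m.

r ≈ 4.57×10⁻⁵ m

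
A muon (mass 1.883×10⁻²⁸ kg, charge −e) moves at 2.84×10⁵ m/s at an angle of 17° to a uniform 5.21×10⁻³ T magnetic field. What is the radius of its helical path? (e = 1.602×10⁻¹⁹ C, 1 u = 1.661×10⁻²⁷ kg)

r ≈ 0.0187 m

v⊥ = v sinθ = 2.84×10⁵·sin17° ≈ 8.303×10⁴ m/s.
r = m v⊥/(|q|B) = (1.883×10⁻²⁸)(8.303×10⁴)/((1.602×10⁻¹⁹)(5.21×10⁻³)) ≈ 0.0187 m.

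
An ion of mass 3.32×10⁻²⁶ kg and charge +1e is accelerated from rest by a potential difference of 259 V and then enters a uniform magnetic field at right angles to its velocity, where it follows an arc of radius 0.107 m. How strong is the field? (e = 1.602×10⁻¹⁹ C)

v = √(2|q|V/m) = √(2·1.602×10⁻¹⁹·259/3.32×10⁻²⁶) ≈ 5.000×10⁴ m/s.
B = mv/(|q|r) = (3.32×10⁻²⁶)(5.000×10⁴)/((1.602×10⁻¹⁹)(0.107)) ≈ 0.0968 T.

B ≈ 0.0968 T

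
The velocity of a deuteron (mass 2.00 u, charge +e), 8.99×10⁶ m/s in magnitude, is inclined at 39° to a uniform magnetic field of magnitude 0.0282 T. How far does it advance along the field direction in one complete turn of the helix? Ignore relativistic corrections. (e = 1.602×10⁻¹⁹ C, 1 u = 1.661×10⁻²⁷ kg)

v∥ = v cosθ = 8.99×10⁶·cos39° ≈ 6.987×10⁶ m/s.
T = 2πm/(|q|B) = 2π(3.322×10⁻²⁷)/((1.602×10⁻¹⁹)(0.0282)) ≈ 4.620×10⁻⁶ s.
pitch = v∥ T = (6.987×10⁶)(4.620×10⁻⁶) ≈ 32.3 m.

p ≈ 32.3 m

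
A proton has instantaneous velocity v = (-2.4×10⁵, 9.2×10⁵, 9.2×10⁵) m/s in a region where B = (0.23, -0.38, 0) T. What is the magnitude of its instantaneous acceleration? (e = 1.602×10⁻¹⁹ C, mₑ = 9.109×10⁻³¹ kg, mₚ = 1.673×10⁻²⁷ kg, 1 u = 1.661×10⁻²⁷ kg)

|a| ≈ 4.08×10¹³ m/s²

v×B = (3.50×10⁵, 2.12×10⁵, -1.20×10⁵) N/C.
F = q v×B = (1.602×10⁻¹⁹ C)·(3.50×10⁵, 2.12×10⁵, -1.20×10⁵) = (5.60×10⁻¹⁴, 3.39×10⁻¹⁴, -1.93×10⁻¹⁴) N.
|a| = |F|/m = 6.825×10⁻¹⁴/1.673×10⁻²⁷ ≈ 4.08×10¹³ m/s².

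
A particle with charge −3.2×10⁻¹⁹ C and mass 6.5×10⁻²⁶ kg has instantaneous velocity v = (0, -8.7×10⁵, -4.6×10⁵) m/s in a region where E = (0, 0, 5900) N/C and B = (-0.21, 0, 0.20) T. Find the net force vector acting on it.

F ≈ (5.57×10⁻¹⁴, -3.09×10⁻¹⁴, 5.66×10⁻¹⁴) N

v×B = (-1.74×10⁵, 9.66×10⁴, -1.83×10⁵) N/C.
E + v×B = (-1.74×10⁵, 9.66×10⁴, -1.77×10⁵) N/C.
F = q(E + v×B) = (−3.2×10⁻¹⁹ C)·(-1.74×10⁵, 9.66×10⁴, -1.77×10⁵) = (5.57×10⁻¹⁴, -3.09×10⁻¹⁴, 5.66×10⁻¹⁴) N.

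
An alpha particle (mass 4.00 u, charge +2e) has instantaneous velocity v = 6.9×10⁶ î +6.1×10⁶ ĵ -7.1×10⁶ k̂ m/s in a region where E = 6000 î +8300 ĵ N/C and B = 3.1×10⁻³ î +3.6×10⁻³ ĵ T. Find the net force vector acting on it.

F ≈ (1.01×10⁻¹⁴, -4.39×10⁻¹⁵, 1.90×10⁻¹⁵) N

v×B = (2.56×10⁴, -2.20×10⁴, 5930) N/C.
E + v×B = (3.16×10⁴, -1.37×10⁴, 5930) N/C.
F = q(E + v×B) = (3.204×10⁻¹⁹ C)·(3.16×10⁴, -1.37×10⁴, 5930) = (1.01×10⁻¹⁴, -4.39×10⁻¹⁵, 1.90×10⁻¹⁵) N.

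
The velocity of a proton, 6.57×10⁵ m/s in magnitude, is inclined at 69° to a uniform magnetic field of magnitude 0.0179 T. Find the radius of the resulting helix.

v⊥ = v sinθ = 6.57×10⁵·sin69° ≈ 6.134×10⁵ m/s.
r = m v⊥/(|q|B) = (1.673×10⁻²⁷)(6.134×10⁵)/((1.602×10⁻¹⁹)(0.0179)) ≈ 0.358 m.

r ≈ 0.358 m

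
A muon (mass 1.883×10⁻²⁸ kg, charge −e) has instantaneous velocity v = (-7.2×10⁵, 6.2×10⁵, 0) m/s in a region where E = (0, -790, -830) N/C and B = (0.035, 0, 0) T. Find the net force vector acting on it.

F ≈ (0, 1.27×10⁻¹⁶, 3.61×10⁻¹⁵) N

v×B = (0, 0, -2.17×10⁴) N/C.
E + v×B = (0, -790, -2.25×10⁴) N/C.
F = q(E + v×B) = (−1.602×10⁻¹⁹ C)·(0, -790, -2.25×10⁴) = (0, 1.27×10⁻¹⁶, 3.61×10⁻¹⁵) N.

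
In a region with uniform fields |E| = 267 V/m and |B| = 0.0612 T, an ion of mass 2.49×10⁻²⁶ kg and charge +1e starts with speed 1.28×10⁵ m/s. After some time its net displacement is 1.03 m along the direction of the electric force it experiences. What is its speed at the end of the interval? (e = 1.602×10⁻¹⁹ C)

B does no work; ΔKE = |q|E d.
½mv_f² = ½mv₀² + |q|Ed = ½(2.49×10⁻²⁶)(1.28×10⁵)² + (1.602×10⁻¹⁹)(267)(1.03) ≈ 2.040×10⁻¹⁶ J + 4.406×10⁻¹⁷ J ≈ 2.480×10⁻¹⁶ J.
v_f = √(2·2.480×10⁻¹⁶/2.49×10⁻²⁶) ≈ 1.41×10⁵ m/s.

v_f ≈ 1.41×10⁵ m/s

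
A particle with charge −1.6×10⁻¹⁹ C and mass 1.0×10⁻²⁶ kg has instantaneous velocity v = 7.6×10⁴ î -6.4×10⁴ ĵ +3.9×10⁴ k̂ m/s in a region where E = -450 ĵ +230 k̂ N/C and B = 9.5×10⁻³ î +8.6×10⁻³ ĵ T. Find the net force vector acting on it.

v×B = (-335, 370, 1260) N/C.
E + v×B = (-335, -79.5, 1490) N/C.
F = q(E + v×B) = (−1.6×10⁻¹⁹ C)·(-335, -79.5, 1490) = (5.37×10⁻¹⁷, 1.27×10⁻¹⁷, -2.39×10⁻¹⁶) N.

F ≈ (5.37×10⁻¹⁷, 1.27×10⁻¹⁷, -2.39×10⁻¹⁶) N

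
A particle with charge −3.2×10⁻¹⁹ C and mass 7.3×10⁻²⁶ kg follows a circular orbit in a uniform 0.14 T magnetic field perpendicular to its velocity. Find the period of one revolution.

The cyclotron period depends only on m, q, B: T = 2πm/(|q|B).
T = 2π(7.3×10⁻²⁶)/((3.2×10⁻¹⁹)(0.14)) ≈ 1.0×10⁻⁵ s.

T ≈ 1.0×10⁻⁵ s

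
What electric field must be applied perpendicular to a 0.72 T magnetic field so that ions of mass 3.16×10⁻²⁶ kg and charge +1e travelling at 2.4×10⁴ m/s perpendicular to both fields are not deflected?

For straight-line motion qE = qvB, so E = vB.
E = 2.4×10⁴ × 0.72 = 1.7×10⁴ V/m.

E = 1.7×10⁴ V/m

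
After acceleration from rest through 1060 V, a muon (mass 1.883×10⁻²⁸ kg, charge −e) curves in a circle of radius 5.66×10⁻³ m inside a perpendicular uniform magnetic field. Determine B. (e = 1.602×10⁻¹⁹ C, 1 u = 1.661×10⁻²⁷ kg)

B ≈ 0.279 T

v = √(2|q|V/m) = √(2·1.602×10⁻¹⁹·1060/1.883×10⁻²⁸) ≈ 1.343×10⁶ m/s.
B = mv/(|q|r) = (1.883×10⁻²⁸)(1.343×10⁶)/((1.602×10⁻¹⁹)(5.66×10⁻³)) ≈ 0.279 T.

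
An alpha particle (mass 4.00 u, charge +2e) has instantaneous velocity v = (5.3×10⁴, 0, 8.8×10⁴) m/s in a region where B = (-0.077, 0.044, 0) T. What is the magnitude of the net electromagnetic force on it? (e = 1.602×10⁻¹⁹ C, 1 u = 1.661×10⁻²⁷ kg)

|F| ≈ 2.61×10⁻¹⁵ N

v×B = (-3870, -6780, 2330) N/C.
F = q v×B = (3.204×10⁻¹⁹ C)·(-3870, -6780, 2330) = (-1.24×10⁻¹⁵, -2.17×10⁻¹⁵, 7.47×10⁻¹⁶) N.
|F| = 2.61×10⁻¹⁵ N.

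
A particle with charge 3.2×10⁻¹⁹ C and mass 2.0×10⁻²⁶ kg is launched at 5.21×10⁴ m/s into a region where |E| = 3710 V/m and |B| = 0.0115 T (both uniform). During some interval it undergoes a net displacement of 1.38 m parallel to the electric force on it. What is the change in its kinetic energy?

The magnetic force is always ⟂ v and does no work; only the electric force changes KE.
ΔKE = F_E · d = |q|E d = (3.2×10⁻¹⁹)(3710)(1.38) ≈ 1.64×10⁻¹⁵ J.

ΔKE ≈ 1.64×10⁻¹⁵ J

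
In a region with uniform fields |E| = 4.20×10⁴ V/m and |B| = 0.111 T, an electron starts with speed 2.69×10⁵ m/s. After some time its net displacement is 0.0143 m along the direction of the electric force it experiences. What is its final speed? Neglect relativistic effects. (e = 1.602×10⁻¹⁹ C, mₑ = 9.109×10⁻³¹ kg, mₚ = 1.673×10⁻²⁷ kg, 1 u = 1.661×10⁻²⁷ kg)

B does no work; ΔKE = |q|E d.
½mv_f² = ½mv₀² + |q|Ed = ½(9.109×10⁻³¹)(2.69×10⁵)² + (1.602×10⁻¹⁹)(4.20×10⁴)(0.0143) ≈ 3.296×10⁻²⁰ J + 9.622×10⁻¹⁷ J ≈ 9.625×10⁻¹⁷ J.
v_f = √(2·9.625×10⁻¹⁷/9.109×10⁻³¹) ≈ 1.45×10⁷ m/s.

v_f ≈ 1.45×10⁷ m/s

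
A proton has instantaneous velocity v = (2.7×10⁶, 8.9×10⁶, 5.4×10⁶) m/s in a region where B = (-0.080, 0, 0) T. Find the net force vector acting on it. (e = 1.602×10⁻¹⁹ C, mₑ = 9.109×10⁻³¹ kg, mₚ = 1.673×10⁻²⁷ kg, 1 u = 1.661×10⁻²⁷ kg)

F ≈ (0, -6.92×10⁻¹⁴, 1.14×10⁻¹³) N

v×B = (0, -4.32×10⁵, 7.12×10⁵) N/C.
F = q v×B = (1.602×10⁻¹⁹ C)·(0, -4.32×10⁵, 7.12×10⁵) = (0, -6.92×10⁻¹⁴, 1.14×10⁻¹³) N.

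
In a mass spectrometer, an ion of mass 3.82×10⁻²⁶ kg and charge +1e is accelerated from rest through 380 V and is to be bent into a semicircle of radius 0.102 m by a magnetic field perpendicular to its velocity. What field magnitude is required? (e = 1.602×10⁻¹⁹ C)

v = √(2|q|V/m) = √(2·1.602×10⁻¹⁹·380/3.82×10⁻²⁶) ≈ 5.646×10⁴ m/s.
B = mv/(|q|r) = (3.82×10⁻²⁶)(5.646×10⁴)/((1.602×10⁻¹⁹)(0.102)) ≈ 0.132 T.

B ≈ 0.132 T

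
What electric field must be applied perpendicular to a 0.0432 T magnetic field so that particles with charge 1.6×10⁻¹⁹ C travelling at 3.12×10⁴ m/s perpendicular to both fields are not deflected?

For straight-line motion qE = qvB, so E = vB.
E = 3.12×10⁴ × 0.0432 = 1350 V/m.

E = 1350 V/m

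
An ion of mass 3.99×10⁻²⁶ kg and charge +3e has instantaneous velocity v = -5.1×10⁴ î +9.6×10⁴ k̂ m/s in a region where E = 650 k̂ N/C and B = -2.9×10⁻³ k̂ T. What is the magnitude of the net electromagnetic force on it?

v×B = (0, -148, 0) N/C.
E + v×B = (0, -148, 650) N/C.
F = q(E + v×B) = (4.806×10⁻¹⁹ C)·(0, -148, 650) = (0, -7.11×10⁻¹⁷, 3.12×10⁻¹⁶) N.
|F| = 3.20×10⁻¹⁶ N.

|F| ≈ 3.20×10⁻¹⁶ N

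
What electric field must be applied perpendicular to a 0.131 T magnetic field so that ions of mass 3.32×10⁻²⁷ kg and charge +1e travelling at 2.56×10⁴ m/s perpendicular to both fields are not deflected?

E = 3350 V/m

For straight-line motion qE = qvB, so E = vB.
E = 2.56×10⁴ × 0.131 = 3350 V/m.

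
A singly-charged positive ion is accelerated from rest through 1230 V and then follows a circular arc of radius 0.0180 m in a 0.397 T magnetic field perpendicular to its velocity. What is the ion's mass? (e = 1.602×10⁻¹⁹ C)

Combine |q|V = ½mv² and r = mv/(|q|B): eliminate v to get m = qB²r²/(2V).
m = (1.602×10⁻¹⁹)(0.397)²(0.0180)²/(2·1230) ≈ 3.33×10⁻²⁷ kg.

m ≈ 3.33×10⁻²⁷ kg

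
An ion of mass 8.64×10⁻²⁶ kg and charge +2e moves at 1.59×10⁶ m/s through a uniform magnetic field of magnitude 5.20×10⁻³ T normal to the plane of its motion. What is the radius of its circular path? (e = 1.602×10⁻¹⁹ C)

r ≈ 82.5 m

The magnetic force provides the centripetal force: |q|vB = mv²/r.
r = mv/(|q|B) = (8.64×10⁻²⁶)(1.59×10⁶)/((3.204×10⁻¹⁹)(5.20×10⁻³)) ≈ 82.5 m.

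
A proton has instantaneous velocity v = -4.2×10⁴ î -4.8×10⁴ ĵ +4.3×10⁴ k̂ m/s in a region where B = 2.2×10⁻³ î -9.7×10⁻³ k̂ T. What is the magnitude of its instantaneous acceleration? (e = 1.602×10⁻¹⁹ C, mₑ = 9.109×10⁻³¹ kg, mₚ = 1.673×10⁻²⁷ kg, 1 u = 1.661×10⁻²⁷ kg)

v×B = (466, -313, 106) N/C.
F = q v×B = (1.602×10⁻¹⁹ C)·(466, -313, 106) = (7.46×10⁻¹⁷, -5.01×10⁻¹⁷, 1.69×10⁻¹⁷) N.
|a| = |F|/m = 9.144×10⁻¹⁷/1.673×10⁻²⁷ ≈ 5.47×10¹⁰ m/s².

|a| ≈ 5.47×10¹⁰ m/s²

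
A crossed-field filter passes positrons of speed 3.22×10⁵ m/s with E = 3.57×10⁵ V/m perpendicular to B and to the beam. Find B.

B = 1.11 T

Balance of forces in the selector: qE = qvB ⇒ B = E/v.
B = 3.57×10⁵/3.22×10⁵ = 1.11 T.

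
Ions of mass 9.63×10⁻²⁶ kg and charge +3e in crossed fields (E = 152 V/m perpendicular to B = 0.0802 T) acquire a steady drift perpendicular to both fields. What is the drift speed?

v_d ≈ 1900 m/s

The steady drift has the magnetic force balancing the electric force, so v_d = E/B.
v_d = 152/0.0802 = 1900 m/s.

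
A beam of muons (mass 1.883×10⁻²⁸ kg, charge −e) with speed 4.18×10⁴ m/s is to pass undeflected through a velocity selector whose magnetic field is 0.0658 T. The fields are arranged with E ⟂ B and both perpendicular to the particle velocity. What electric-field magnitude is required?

For straight-line motion qE = qvB, so E = vB.
E = 4.18×10⁴ × 0.0658 = 2750 V/m.

E = 2750 V/m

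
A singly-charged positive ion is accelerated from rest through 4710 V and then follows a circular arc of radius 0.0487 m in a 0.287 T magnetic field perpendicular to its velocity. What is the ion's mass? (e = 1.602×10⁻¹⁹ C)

m ≈ 3.32×10⁻²⁷ kg

Combine |q|V = ½mv² and r = mv/(|q|B): eliminate v to get m = qB²r²/(2V).
m = (1.602×10⁻¹⁹)(0.287)²(0.0487)²/(2·4710) ≈ 3.32×10⁻²⁷ kg.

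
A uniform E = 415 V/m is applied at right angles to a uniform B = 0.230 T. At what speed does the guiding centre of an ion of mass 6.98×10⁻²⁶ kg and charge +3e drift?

v_d ≈ 1800 m/s

The E×B drift speed is v_d = E/B.
v_d = 415/0.230 = 1800 m/s.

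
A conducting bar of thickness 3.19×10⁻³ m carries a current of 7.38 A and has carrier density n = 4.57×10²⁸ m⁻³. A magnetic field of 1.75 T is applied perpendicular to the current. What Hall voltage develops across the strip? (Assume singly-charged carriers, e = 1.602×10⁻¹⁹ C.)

V_H ≈ 5.53×10⁻⁷ V

V_H = IB/(n e t).
V_H = (7.38)(1.75)/((4.57×10²⁸)(1.602×10⁻¹⁹)(3.19×10⁻³)) ≈ 5.53×10⁻⁷ V.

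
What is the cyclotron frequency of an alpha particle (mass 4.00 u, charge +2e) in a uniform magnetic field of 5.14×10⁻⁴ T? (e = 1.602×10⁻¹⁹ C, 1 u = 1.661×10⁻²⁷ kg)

f ≈ 3940 Hz

f = |q|B/(2πm).
f = (3.204×10⁻¹⁹)(5.14×10⁻⁴)/(2π·6.644×10⁻²⁷) ≈ 3940 Hz.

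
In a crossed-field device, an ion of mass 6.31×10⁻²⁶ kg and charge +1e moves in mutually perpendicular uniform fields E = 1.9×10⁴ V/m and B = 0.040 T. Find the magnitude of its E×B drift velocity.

v_d ≈ 4.8×10⁵ m/s

The steady drift has the magnetic force balancing the electric force, so v_d = E/B.
v_d = 1.9×10⁴/0.040 = 4.8×10⁵ m/s.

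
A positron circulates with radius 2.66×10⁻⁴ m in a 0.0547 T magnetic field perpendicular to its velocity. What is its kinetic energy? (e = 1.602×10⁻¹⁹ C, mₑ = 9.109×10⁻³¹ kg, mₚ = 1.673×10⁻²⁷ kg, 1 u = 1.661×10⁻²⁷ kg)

v = |q|Br/m, then KE = ½mv² = (qBr)²/(2m).
v = (1.602×10⁻¹⁹)(0.0547)(2.66×10⁻⁴)/9.109×10⁻³¹ ≈ 2.559×10⁶ m/s.
KE = ½(9.109×10⁻³¹)(2.559×10⁶)² ≈ 2.98×10⁻¹⁸ J = 18.6 eV.

KE ≈ 18.6 eV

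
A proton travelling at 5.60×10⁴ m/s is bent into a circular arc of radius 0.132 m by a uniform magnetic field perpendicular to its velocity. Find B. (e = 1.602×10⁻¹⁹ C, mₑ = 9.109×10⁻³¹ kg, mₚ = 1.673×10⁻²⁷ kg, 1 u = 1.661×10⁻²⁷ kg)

B ≈ 4.43×10⁻³ T

From |q|vB = mv²/r, B = mv/(|q|r).
B = (1.673×10⁻²⁷)(5.60×10⁴)/((1.602×10⁻¹⁹)(0.132)) ≈ 4.43×10⁻³ T.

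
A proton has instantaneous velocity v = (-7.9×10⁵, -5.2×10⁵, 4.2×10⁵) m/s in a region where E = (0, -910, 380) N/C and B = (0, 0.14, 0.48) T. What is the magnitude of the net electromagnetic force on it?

|F| ≈ 8.02×10⁻¹⁴ N

v×B = (-3.08×10⁵, 3.79×10⁵, -1.11×10⁵) N/C.
E + v×B = (-3.08×10⁵, 3.78×10⁵, -1.10×10⁵) N/C.
F = q(E + v×B) = (1.602×10⁻¹⁹ C)·(-3.08×10⁵, 3.78×10⁵, -1.10×10⁵) = (-4.94×10⁻¹⁴, 6.06×10⁻¹⁴, -1.77×10⁻¹⁴) N.
|F| = 8.02×10⁻¹⁴ N.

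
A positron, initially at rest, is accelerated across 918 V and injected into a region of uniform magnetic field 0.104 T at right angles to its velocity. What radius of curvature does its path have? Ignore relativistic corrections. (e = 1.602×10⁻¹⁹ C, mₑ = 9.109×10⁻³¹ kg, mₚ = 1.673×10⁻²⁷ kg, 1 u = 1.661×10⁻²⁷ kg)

Acceleration: |q|V = ½mv² ⇒ v = √(2|q|V/m) = √(2·1.602×10⁻¹⁹·918/9.109×10⁻³¹) ≈ 1.797×10⁷ m/s.
In the field: r = mv/(|q|B) = (9.109×10⁻³¹)(1.797×10⁷)/((1.602×10⁻¹⁹)(0.104)) ≈ 9.82×10⁻⁴ m.

r ≈ 9.82×10⁻⁴ m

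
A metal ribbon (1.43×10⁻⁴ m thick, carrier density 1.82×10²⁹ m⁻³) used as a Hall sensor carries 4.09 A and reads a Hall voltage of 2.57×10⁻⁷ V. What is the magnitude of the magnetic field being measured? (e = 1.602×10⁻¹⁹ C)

From V_H = IB/(n e t), B = V_H n e t / I.
B = (2.57×10⁻⁷)(1.82×10²⁹)(1.602×10⁻¹⁹)(1.43×10⁻⁴)/4.09 ≈ 0.262 T.

B ≈ 0.262 T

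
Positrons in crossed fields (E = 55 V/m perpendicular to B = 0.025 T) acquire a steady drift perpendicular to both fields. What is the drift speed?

In crossed fields the guiding centre drifts at v_d = |E×B|/B² = E/B, independent of charge and mass.
v_d = 55/0.025 = 2200 m/s.

v_d ≈ 2200 m/s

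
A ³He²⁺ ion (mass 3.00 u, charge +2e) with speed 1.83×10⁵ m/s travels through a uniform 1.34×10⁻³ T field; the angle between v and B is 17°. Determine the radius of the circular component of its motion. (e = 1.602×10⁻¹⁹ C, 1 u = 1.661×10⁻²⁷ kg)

r ≈ 0.621 m

v⊥ = v sinθ = 1.83×10⁵·sin17° ≈ 5.350×10⁴ m/s.
r = m v⊥/(|q|B) = (4.983×10⁻²⁷)(5.350×10⁴)/((3.204×10⁻¹⁹)(1.34×10⁻³)) ≈ 0.621 m.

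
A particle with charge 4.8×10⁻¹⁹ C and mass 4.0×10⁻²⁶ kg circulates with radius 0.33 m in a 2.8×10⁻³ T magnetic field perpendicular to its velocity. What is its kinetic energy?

KE ≈ 2.5×10⁻¹⁸ J

v = |q|Br/m, then KE = ½mv² = (qBr)²/(2m).
v = (4.8×10⁻¹⁹)(2.8×10⁻³)(0.33)/4.0×10⁻²⁶ ≈ 1.109×10⁴ m/s.
KE = ½(4.0×10⁻²⁶)(1.109×10⁴)² ≈ 2.5×10⁻¹⁸ J.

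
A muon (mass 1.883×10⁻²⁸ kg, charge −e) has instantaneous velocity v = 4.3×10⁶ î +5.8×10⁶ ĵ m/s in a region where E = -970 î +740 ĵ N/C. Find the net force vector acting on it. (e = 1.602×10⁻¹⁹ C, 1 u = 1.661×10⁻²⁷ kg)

Only an electric field acts, so F = qE = (−1.602×10⁻¹⁹ C)·(-970, 740, 0) = (1.55×10⁻¹⁶, -1.19×10⁻¹⁶, 0) N.

F ≈ (1.55×10⁻¹⁶, -1.19×10⁻¹⁶, 0) N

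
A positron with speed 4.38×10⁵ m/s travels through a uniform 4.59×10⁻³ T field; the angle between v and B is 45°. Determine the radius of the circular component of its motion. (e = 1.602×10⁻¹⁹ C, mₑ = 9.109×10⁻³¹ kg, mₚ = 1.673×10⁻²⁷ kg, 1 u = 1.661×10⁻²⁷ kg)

v⊥ = v sinθ = 4.38×10⁵·sin45° ≈ 3.097×10⁵ m/s.
r = m v⊥/(|q|B) = (9.109×10⁻³¹)(3.097×10⁵)/((1.602×10⁻¹⁹)(4.59×10⁻³)) ≈ 3.84×10⁻⁴ m.

r ≈ 3.84×10⁻⁴ m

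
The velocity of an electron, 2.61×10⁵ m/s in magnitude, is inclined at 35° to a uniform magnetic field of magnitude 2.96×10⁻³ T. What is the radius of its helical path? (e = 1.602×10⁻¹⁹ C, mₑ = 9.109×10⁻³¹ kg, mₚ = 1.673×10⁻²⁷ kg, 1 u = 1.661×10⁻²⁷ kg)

r ≈ 2.88×10⁻⁴ m

v⊥ = v sinθ = 2.61×10⁵·sin35° ≈ 1.497×10⁵ m/s.
r = m v⊥/(|q|B) = (9.109×10⁻³¹)(1.497×10⁵)/((1.602×10⁻¹⁹)(2.96×10⁻³)) ≈ 2.88×10⁻⁴ m.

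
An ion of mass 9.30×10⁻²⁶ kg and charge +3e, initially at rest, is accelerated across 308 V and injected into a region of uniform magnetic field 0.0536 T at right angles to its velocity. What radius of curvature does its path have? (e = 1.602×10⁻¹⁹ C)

Acceleration: |q|V = ½mv² ⇒ v = √(2|q|V/m) = √(2·4.806×10⁻¹⁹·308/9.30×10⁻²⁶) ≈ 5.642×10⁴ m/s.
In the field: r = mv/(|q|B) = (9.30×10⁻²⁶)(5.642×10⁴)/((4.806×10⁻¹⁹)(0.0536)) ≈ 0.204 m.

r ≈ 0.204 m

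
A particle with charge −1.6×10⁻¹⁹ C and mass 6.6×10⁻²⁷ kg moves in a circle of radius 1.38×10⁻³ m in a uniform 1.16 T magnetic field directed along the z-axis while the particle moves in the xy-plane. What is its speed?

v ≈ 3.88×10⁴ m/s

From |q|vB = mv²/r, v = |q|Br/m.
v = (1.6×10⁻¹⁹)(1.16)(1.38×10⁻³)/6.6×10⁻²⁷ ≈ 3.88×10⁴ m/s.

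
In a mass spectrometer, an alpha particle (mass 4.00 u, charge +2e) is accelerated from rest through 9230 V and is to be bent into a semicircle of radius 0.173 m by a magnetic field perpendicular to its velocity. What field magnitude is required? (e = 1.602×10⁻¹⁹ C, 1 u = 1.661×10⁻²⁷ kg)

v = √(2|q|V/m) = √(2·3.204×10⁻¹⁹·9230/6.644×10⁻²⁷) ≈ 9.435×10⁵ m/s.
B = mv/(|q|r) = (6.644×10⁻²⁷)(9.435×10⁵)/((3.204×10⁻¹⁹)(0.173)) ≈ 0.113 T.

B ≈ 0.113 T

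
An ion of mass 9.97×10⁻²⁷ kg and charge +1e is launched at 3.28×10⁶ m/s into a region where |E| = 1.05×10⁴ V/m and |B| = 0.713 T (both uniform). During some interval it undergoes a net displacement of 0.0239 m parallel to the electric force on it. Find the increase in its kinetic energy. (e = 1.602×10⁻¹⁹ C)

ΔKE ≈ 4.02×10⁻¹⁷ J

The magnetic force is always ⟂ v and does no work; only the electric force changes KE.
ΔKE = F_E · d = |q|E d = (1.602×10⁻¹⁹)(1.05×10⁴)(0.0239) ≈ 4.02×10⁻¹⁷ J.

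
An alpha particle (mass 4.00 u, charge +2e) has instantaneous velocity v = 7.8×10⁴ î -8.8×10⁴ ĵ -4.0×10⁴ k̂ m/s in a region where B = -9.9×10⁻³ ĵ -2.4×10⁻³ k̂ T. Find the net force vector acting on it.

F ≈ (-5.92×10⁻¹⁷, 6.00×10⁻¹⁷, -2.47×10⁻¹⁶) N

v×B = (-185, 187, -772) N/C.
F = q v×B = (3.204×10⁻¹⁹ C)·(-185, 187, -772) = (-5.92×10⁻¹⁷, 6.00×10⁻¹⁷, -2.47×10⁻¹⁶) N.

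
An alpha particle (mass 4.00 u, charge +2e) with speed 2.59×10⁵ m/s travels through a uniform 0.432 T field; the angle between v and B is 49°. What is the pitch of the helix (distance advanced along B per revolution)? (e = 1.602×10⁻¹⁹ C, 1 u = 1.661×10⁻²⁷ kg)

p ≈ 0.0512 m

v∥ = v cosθ = 2.59×10⁵·cos49° ≈ 1.699×10⁵ m/s.
T = 2πm/(|q|B) = 2π(6.644×10⁻²⁷)/((3.204×10⁻¹⁹)(0.432)) ≈ 3.016×10⁻⁷ s.
pitch = v∥ T = (1.699×10⁵)(3.016×10⁻⁷) ≈ 0.0512 m.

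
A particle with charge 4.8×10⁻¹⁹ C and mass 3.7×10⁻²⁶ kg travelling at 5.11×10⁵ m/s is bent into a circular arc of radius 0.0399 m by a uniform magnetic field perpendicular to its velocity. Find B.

B ≈ 0.987 T

From |q|vB = mv²/r, B = mv/(|q|r).
B = (3.7×10⁻²⁶)(5.11×10⁵)/((4.8×10⁻¹⁹)(0.0399)) ≈ 0.987 T.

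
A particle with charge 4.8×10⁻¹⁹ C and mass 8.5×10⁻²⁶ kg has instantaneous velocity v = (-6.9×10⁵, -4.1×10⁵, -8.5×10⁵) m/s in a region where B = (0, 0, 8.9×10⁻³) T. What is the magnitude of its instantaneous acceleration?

|a| ≈ 4.03×10¹⁰ m/s²

v×B = (-3650, 6140, 0) N/C.
F = q v×B = (4.8×10⁻¹⁹ C)·(-3650, 6140, 0) = (-1.75×10⁻¹⁵, 2.95×10⁻¹⁵, 0) N.
|a| = |F|/m = 3.429×10⁻¹⁵/8.5×10⁻²⁶ ≈ 4.03×10¹⁰ m/s².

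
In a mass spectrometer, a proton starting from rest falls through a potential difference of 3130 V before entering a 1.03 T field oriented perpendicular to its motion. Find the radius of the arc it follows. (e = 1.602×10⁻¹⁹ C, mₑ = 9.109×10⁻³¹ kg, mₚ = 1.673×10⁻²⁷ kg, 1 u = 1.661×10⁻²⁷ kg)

Acceleration: |q|V = ½mv² ⇒ v = √(2|q|V/m) = √(2·1.602×10⁻¹⁹·3130/1.673×10⁻²⁷) ≈ 7.742×10⁵ m/s.
In the field: r = mv/(|q|B) = (1.673×10⁻²⁷)(7.742×10⁵)/((1.602×10⁻¹⁹)(1.03)) ≈ 7.85×10⁻³ m.

r ≈ 7.85×10⁻³ m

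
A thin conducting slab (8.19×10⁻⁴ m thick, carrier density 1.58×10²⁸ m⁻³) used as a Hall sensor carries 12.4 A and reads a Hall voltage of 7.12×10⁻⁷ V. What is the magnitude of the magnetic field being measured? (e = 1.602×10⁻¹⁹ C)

From V_H = IB/(n e t), B = V_H n e t / I.
B = (7.12×10⁻⁷)(1.58×10²⁸)(1.602×10⁻¹⁹)(8.19×10⁻⁴)/12.4 ≈ 0.119 T.

B ≈ 0.119 T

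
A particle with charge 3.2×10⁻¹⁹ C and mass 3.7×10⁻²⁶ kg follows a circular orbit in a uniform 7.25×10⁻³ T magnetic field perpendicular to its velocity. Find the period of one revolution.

T ≈ 1.00×10⁻⁴ s

The cyclotron period depends only on m, q, B: T = 2πm/(|q|B).
T = 2π(3.7×10⁻²⁶)/((3.2×10⁻¹⁹)(7.25×10⁻³)) ≈ 1.00×10⁻⁴ s.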